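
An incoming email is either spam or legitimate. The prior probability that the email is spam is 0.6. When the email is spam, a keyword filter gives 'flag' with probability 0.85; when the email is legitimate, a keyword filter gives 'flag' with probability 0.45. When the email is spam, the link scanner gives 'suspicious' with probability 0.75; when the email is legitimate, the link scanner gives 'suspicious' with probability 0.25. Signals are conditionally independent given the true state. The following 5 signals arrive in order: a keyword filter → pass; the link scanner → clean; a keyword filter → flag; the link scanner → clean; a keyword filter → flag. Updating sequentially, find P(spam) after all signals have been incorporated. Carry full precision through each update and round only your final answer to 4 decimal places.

0.1395

Each posterior becomes the prior for the next update.
After a keyword filter='pass': P(spam) = 0.15·0.6000 / (0.15·0.6000 + 0.55·0.4000) ≈ 0.2903
After the link scanner='clean': P(spam) = 0.25·0.2903 / (0.25·0.2903 + 0.75·0.7097) ≈ 0.1200
After a keyword filter='flag': P(spam) = 0.85·0.1200 / (0.85·0.1200 + 0.45·0.8800) ≈ 0.2048
After the link scanner='clean': P(spam) = 0.25·0.2048 / (0.25·0.2048 + 0.75·0.7952) ≈ 0.0791
After a keyword filter='flag': P(spam) = 0.85·0.0791 / (0.85·0.0791 + 0.45·0.9209) ≈ 0.1395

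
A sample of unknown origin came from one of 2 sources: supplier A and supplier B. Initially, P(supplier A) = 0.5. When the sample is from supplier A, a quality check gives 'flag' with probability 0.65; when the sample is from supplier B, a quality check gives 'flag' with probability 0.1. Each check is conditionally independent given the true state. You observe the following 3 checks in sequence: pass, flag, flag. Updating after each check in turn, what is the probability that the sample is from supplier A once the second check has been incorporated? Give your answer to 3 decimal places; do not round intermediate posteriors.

0.717

After 'pass': P(supplier A) = 0.35·0.5000 / (0.35·0.5000 + 0.9·0.5000) ≈ 0.2800
After 'flag': P(supplier A) = 0.65·0.2800 / (0.65·0.2800 + 0.1·0.7200) ≈ 0.7165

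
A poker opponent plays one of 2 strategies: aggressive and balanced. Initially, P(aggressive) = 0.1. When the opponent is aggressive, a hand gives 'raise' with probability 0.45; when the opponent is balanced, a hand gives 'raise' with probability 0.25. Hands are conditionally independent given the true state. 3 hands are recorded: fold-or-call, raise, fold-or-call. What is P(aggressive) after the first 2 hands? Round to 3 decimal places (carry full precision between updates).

0.128

After 'fold-or-call': P(aggressive) = 0.55·0.1000 / (0.55·0.1000 + 0.75·0.9000) ≈ 0.0753
After 'raise': P(aggressive) = 0.45·0.0753 / (0.45·0.0753 + 0.25·0.9247) ≈ 0.1279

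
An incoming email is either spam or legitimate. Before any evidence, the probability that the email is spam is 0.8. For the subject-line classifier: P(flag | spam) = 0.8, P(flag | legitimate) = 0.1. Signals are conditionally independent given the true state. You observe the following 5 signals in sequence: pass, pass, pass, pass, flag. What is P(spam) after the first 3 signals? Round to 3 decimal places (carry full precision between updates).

After 'pass': P(spam) = 0.2·0.8000 / (0.2·0.8000 + 0.9·0.2000) ≈ 0.4706
After 'pass': P(spam) = 0.2·0.4706 / (0.2·0.4706 + 0.9·0.5294) ≈ 0.1649
After 'pass': P(spam) = 0.2·0.1649 / (0.2·0.1649 + 0.9·0.8351) ≈ 0.0420

0.042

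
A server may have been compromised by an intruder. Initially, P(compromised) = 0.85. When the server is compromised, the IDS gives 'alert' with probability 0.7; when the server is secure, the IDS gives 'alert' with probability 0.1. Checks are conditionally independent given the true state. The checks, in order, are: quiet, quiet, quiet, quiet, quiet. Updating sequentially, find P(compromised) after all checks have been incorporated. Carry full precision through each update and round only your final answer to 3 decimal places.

0.023

After 'quiet': P(compromised) = 0.3·0.8500 / (0.3·0.8500 + 0.9·0.1500) ≈ 0.6538
After 'quiet': P(compromised) = 0.3·0.6538 / (0.3·0.6538 + 0.9·0.3462) ≈ 0.3864
After 'quiet': P(compromised) = 0.3·0.3864 / (0.3·0.3864 + 0.9·0.6136) ≈ 0.1735
After 'quiet': P(compromised) = 0.3·0.1735 / (0.3·0.1735 + 0.9·0.8265) ≈ 0.0654
After 'quiet': P(compromised) = 0.3·0.0654 / (0.3·0.0654 + 0.9·0.9346) ≈ 0.0228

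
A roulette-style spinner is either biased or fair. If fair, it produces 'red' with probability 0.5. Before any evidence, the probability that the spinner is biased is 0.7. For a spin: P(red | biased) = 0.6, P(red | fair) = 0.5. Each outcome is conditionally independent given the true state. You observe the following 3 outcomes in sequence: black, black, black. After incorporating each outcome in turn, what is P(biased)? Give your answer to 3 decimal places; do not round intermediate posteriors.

Each posterior becomes the prior for the next update.
After 'black': P(biased) = 0.4·0.7000 / (0.4·0.7000 + 0.5·0.3000) ≈ 0.6512
After 'black': P(biased) = 0.4·0.6512 / (0.4·0.6512 + 0.5·0.3488) ≈ 0.5989
After 'black': P(biased) = 0.4·0.5989 / (0.4·0.5989 + 0.5·0.4011) ≈ 0.5443

0.544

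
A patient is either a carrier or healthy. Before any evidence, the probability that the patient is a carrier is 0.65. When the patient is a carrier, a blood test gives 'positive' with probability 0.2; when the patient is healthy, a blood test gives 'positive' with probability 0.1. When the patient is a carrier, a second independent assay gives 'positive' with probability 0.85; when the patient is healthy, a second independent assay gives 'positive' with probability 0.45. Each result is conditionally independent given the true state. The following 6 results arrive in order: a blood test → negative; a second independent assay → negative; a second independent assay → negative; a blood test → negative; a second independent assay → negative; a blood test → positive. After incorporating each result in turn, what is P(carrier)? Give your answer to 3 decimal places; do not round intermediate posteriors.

After a blood test='negative': P(carrier) = 0.8·0.6500 / (0.8·0.6500 + 0.9·0.3500) ≈ 0.6228
After a second independent assay='negative': P(carrier) = 0.15·0.6228 / (0.15·0.6228 + 0.55·0.3772) ≈ 0.3104
After a second independent assay='negative': P(carrier) = 0.15·0.3104 / (0.15·0.3104 + 0.55·0.6896) ≈ 0.1094
After a blood test='negative': P(carrier) = 0.8·0.1094 / (0.8·0.1094 + 0.9·0.8906) ≈ 0.0984
After a second independent assay='negative': P(carrier) = 0.15·0.0984 / (0.15·0.0984 + 0.55·0.9016) ≈ 0.0289
After a blood test='positive': P(carrier) = 0.2·0.0289 / (0.2·0.0289 + 0.1·0.9711) ≈ 0.0562

0.056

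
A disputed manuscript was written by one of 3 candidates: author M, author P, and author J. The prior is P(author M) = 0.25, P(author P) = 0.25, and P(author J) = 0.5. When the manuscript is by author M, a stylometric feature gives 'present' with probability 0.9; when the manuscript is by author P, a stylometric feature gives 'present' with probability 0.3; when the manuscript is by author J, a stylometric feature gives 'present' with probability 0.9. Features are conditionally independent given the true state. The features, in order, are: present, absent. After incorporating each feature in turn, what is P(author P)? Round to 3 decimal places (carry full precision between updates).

0.438

Apply Bayes' rule sequentially, carrying P(author P) forward.
After 'present': normaliser = 0.9·0.2500 + 0.3·0.2500 + 0.9·0.5000; P(author M) ≈ 0.3000, P(author P) ≈ 0.1000, P(author J) ≈ 0.6000
After 'absent': normaliser = 0.1·0.3000 + 0.7·0.1000 + 0.1·0.6000; P(author M) ≈ 0.1875, P(author P) ≈ 0.4375, P(author J) ≈ 0.3750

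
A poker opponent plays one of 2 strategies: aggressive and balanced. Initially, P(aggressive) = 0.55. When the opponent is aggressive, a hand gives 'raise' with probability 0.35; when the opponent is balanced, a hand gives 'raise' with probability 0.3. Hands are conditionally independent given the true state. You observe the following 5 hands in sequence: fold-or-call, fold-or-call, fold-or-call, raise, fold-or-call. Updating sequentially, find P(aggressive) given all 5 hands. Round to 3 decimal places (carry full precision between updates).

After 'fold-or-call': P(aggressive) = 0.65·0.5500 / (0.65·0.5500 + 0.7·0.4500) ≈ 0.5316
After 'fold-or-call': P(aggressive) = 0.65·0.5316 / (0.65·0.5316 + 0.7·0.4684) ≈ 0.5131
After 'fold-or-call': P(aggressive) = 0.65·0.5131 / (0.65·0.5131 + 0.7·0.4869) ≈ 0.4946
After 'raise': P(aggressive) = 0.35·0.4946 / (0.35·0.4946 + 0.3·0.5054) ≈ 0.5331
After 'fold-or-call': P(aggressive) = 0.65·0.5331 / (0.65·0.5331 + 0.7·0.4669) ≈ 0.5146

0.515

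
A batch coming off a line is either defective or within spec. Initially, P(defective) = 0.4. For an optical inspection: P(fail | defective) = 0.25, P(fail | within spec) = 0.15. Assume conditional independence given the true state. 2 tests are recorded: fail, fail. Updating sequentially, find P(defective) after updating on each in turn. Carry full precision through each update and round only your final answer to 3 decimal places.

0.649

After 'fail': P(defective) = 0.25·0.4000 / (0.25·0.4000 + 0.15·0.6000) ≈ 0.5263
After 'fail': P(defective) = 0.25·0.5263 / (0.25·0.5263 + 0.15·0.4737) ≈ 0.6494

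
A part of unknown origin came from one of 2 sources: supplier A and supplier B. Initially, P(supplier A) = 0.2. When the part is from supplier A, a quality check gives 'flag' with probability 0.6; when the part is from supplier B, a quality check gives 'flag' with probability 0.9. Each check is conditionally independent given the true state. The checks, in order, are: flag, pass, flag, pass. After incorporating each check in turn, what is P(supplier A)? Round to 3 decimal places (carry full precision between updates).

After 'flag': P(supplier A) = 0.6·0.2000 / (0.6·0.2000 + 0.9·0.8000) ≈ 0.1429
After 'pass': P(supplier A) = 0.4·0.1429 / (0.4·0.1429 + 0.1·0.8571) ≈ 0.4000
After 'flag': P(supplier A) = 0.6·0.4000 / (0.6·0.4000 + 0.9·0.6000) ≈ 0.3077
After 'pass': P(supplier A) = 0.4·0.3077 / (0.4·0.3077 + 0.1·0.6923) ≈ 0.6400

0.640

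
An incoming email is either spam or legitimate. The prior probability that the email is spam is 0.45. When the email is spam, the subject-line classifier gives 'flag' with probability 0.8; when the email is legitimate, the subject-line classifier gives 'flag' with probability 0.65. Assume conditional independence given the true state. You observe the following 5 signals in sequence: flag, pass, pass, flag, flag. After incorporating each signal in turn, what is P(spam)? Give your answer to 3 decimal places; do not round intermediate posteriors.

0.332

After 'flag': P(spam) = 0.8·0.4500 / (0.8·0.4500 + 0.65·0.5500) ≈ 0.5017
After 'pass': P(spam) = 0.2·0.5017 / (0.2·0.5017 + 0.35·0.4983) ≈ 0.3653
After 'pass': P(spam) = 0.2·0.3653 / (0.2·0.3653 + 0.35·0.6347) ≈ 0.2474
After 'flag': P(spam) = 0.8·0.2474 / (0.8·0.2474 + 0.65·0.7526) ≈ 0.2881
After 'flag': P(spam) = 0.8·0.2881 / (0.8·0.2881 + 0.65·0.7119) ≈ 0.3325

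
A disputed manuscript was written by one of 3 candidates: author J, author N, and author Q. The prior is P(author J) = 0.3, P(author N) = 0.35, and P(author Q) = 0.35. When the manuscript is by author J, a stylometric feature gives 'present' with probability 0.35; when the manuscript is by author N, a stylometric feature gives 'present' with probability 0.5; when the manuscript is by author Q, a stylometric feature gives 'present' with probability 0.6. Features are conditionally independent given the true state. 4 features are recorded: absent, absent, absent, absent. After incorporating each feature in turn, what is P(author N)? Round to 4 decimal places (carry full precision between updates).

0.2592

After 'absent': normaliser = 0.65·0.3000 + 0.5·0.3500 + 0.4·0.3500; P(author J) ≈ 0.3824, P(author N) ≈ 0.3431, P(author Q) ≈ 0.2745
After 'absent': normaliser = 0.65·0.3824 + 0.5·0.3431 + 0.4·0.2745; P(author J) ≈ 0.4690, P(author N) ≈ 0.3238, P(author Q) ≈ 0.2072
After 'absent': normaliser = 0.65·0.4690 + 0.5·0.3238 + 0.4·0.2072; P(author J) ≈ 0.5547, P(author N) ≈ 0.2945, P(author Q) ≈ 0.1508
After 'absent': normaliser = 0.65·0.5547 + 0.5·0.2945 + 0.4·0.1508; P(author J) ≈ 0.6346, P(author N) ≈ 0.2592, P(author Q) ≈ 0.1062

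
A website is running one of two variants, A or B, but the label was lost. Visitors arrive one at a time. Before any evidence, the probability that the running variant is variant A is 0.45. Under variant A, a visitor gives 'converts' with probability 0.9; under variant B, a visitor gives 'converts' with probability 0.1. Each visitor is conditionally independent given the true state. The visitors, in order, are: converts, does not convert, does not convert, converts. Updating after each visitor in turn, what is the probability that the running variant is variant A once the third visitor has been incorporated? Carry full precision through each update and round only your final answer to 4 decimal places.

0.0833

After 'converts': P(A) = 0.9·0.4500 / (0.9·0.4500 + 0.1·0.5500) ≈ 0.8804
After 'does not convert': P(A) = 0.1·0.8804 / (0.1·0.8804 + 0.9·0.1196) ≈ 0.4500
After 'does not convert': P(A) = 0.1·0.4500 / (0.1·0.4500 + 0.9·0.5500) ≈ 0.0833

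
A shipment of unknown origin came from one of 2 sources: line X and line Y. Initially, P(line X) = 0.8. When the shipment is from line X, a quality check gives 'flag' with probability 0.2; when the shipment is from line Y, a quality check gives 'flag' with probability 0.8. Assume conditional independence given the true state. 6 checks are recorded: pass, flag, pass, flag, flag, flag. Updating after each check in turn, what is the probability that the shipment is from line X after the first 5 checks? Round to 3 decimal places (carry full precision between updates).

0.500

After 'pass': P(line X) = 0.8·0.8000 / (0.8·0.8000 + 0.2·0.2000) ≈ 0.9412
After 'flag': P(line X) = 0.2·0.9412 / (0.2·0.9412 + 0.8·0.0588) ≈ 0.8000
After 'pass': P(line X) = 0.8·0.8000 / (0.8·0.8000 + 0.2·0.2000) ≈ 0.9412
After 'flag': P(line X) = 0.2·0.9412 / (0.2·0.9412 + 0.8·0.0588) ≈ 0.8000
After 'flag': P(line X) = 0.2·0.8000 / (0.2·0.8000 + 0.8·0.2000) ≈ 0.5000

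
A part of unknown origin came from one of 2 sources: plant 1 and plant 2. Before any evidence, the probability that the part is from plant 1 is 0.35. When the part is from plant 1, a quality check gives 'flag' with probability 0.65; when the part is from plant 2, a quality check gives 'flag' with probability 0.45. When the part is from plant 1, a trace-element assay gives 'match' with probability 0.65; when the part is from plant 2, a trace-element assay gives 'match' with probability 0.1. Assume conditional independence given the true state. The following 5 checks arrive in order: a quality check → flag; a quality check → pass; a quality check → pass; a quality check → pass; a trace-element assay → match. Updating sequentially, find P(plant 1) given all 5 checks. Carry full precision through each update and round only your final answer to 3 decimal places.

After a quality check='flag': P(plant 1) = 0.65·0.3500 / (0.65·0.3500 + 0.45·0.6500) ≈ 0.4375
After a quality check='pass': P(plant 1) = 0.35·0.4375 / (0.35·0.4375 + 0.55·0.5625) ≈ 0.3311
After a quality check='pass': P(plant 1) = 0.35·0.3311 / (0.35·0.3311 + 0.55·0.6689) ≈ 0.2395
After a quality check='pass': P(plant 1) = 0.35·0.2395 / (0.35·0.2395 + 0.55·0.7605) ≈ 0.1670
After a trace-element assay='match': P(plant 1) = 0.65·0.1670 / (0.65·0.1670 + 0.1·0.8330) ≈ 0.5658

0.566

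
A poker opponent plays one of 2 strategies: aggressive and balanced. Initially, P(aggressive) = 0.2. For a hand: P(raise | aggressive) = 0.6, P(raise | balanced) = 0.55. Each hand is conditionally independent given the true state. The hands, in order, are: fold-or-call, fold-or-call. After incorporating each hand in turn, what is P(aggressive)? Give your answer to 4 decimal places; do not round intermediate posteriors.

0.1649

After 'fold-or-call': P(aggressive) = 0.4·0.2000 / (0.4·0.2000 + 0.45·0.8000) ≈ 0.1818
After 'fold-or-call': P(aggressive) = 0.4·0.1818 / (0.4·0.1818 + 0.45·0.8182) ≈ 0.1649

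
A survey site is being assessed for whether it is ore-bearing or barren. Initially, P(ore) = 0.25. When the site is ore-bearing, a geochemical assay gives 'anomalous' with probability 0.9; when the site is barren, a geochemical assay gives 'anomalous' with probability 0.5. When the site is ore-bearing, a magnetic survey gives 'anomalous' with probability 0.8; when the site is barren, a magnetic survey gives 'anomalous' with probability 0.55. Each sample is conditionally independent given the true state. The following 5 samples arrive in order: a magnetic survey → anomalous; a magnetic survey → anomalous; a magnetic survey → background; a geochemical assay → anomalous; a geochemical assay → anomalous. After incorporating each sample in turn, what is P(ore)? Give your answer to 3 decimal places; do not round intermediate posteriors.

After a magnetic survey='anomalous': P(ore) = 0.8·0.2500 / (0.8·0.2500 + 0.55·0.7500) ≈ 0.3265
After a magnetic survey='anomalous': P(ore) = 0.8·0.3265 / (0.8·0.3265 + 0.55·0.6735) ≈ 0.4136
After a magnetic survey='background': P(ore) = 0.2·0.4136 / (0.2·0.4136 + 0.45·0.5864) ≈ 0.2386
After a geochemical assay='anomalous': P(ore) = 0.9·0.2386 / (0.9·0.2386 + 0.5·0.7614) ≈ 0.3607
After a geochemical assay='anomalous': P(ore) = 0.9·0.3607 / (0.9·0.3607 + 0.5·0.6393) ≈ 0.5039

0.504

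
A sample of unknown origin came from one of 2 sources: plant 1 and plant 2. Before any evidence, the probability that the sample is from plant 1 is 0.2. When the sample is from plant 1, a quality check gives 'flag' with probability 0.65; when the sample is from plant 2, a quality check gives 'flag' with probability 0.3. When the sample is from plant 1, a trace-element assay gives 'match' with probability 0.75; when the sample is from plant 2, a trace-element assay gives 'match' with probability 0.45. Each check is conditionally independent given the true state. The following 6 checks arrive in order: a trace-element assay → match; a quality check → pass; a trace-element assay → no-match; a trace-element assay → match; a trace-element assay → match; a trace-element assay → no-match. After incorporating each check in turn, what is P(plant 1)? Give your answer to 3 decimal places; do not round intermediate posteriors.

0.107

Apply Bayes' rule sequentially, carrying P(plant 1) forward.
After a trace-element assay='match': P(plant 1) = 0.75·0.2000 / (0.75·0.2000 + 0.45·0.8000) ≈ 0.2941
After a quality check='pass': P(plant 1) = 0.35·0.2941 / (0.35·0.2941 + 0.7·0.7059) ≈ 0.1724
After a trace-element assay='no-match': P(plant 1) = 0.25·0.1724 / (0.25·0.1724 + 0.55·0.8276) ≈ 0.0865
After a trace-element assay='match': P(plant 1) = 0.75·0.0865 / (0.75·0.0865 + 0.45·0.9135) ≈ 0.1363
After a trace-element assay='match': P(plant 1) = 0.75·0.1363 / (0.75·0.1363 + 0.45·0.8637) ≈ 0.2083
After a trace-element assay='no-match': P(plant 1) = 0.25·0.2083 / (0.25·0.2083 + 0.55·0.7917) ≈ 0.1068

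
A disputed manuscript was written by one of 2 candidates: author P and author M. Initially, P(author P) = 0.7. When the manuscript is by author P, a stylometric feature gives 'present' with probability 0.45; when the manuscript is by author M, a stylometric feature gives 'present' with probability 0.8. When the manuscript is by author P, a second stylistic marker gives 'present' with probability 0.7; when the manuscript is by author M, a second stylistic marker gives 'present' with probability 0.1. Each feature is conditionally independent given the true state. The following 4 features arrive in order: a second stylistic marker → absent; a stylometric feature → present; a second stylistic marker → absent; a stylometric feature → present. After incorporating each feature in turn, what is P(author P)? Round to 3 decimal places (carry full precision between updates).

0.076

After a second stylistic marker='absent': P(author P) = 0.3·0.7000 / (0.3·0.7000 + 0.9·0.3000) ≈ 0.4375
After a stylometric feature='present': P(author P) = 0.45·0.4375 / (0.45·0.4375 + 0.8·0.5625) ≈ 0.3043
After a second stylistic marker='absent': P(author P) = 0.3·0.3043 / (0.3·0.3043 + 0.9·0.6957) ≈ 0.1273
After a stylometric feature='present': P(author P) = 0.45·0.1273 / (0.45·0.1273 + 0.8·0.8727) ≈ 0.0758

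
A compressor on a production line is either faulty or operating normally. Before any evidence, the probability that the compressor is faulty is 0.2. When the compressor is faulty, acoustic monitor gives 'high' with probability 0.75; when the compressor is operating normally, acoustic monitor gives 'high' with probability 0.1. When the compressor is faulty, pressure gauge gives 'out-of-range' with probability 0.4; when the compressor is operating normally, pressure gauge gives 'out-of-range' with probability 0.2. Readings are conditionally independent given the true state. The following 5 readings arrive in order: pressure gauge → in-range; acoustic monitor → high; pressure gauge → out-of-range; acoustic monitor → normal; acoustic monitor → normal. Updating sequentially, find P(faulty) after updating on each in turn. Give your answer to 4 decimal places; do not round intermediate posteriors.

0.1783

After pressure gauge='in-range': P(faulty) = 0.6·0.2000 / (0.6·0.2000 + 0.8·0.8000) ≈ 0.1579
After acoustic monitor='high': P(faulty) = 0.75·0.1579 / (0.75·0.1579 + 0.1·0.8421) ≈ 0.5844
After pressure gauge='out-of-range': P(faulty) = 0.4·0.5844 / (0.4·0.5844 + 0.2·0.4156) ≈ 0.7377
After acoustic monitor='normal': P(faulty) = 0.25·0.7377 / (0.25·0.7377 + 0.9·0.2623) ≈ 0.4386
After acoustic monitor='normal': P(faulty) = 0.25·0.4386 / (0.25·0.4386 + 0.9·0.5614) ≈ 0.1783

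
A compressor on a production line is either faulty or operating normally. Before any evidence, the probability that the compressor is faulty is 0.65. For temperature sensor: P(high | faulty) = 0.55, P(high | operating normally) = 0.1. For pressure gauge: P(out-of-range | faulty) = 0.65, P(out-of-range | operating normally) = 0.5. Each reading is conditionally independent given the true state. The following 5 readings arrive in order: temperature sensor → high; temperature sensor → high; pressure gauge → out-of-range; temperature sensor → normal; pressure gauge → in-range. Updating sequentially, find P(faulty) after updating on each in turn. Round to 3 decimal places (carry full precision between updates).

0.962

After temperature sensor='high': P(faulty) = 0.55·0.6500 / (0.55·0.6500 + 0.1·0.3500) ≈ 0.9108
After temperature sensor='high': P(faulty) = 0.55·0.9108 / (0.55·0.9108 + 0.1·0.0892) ≈ 0.9825
After pressure gauge='out-of-range': P(faulty) = 0.65·0.9825 / (0.65·0.9825 + 0.5·0.0175) ≈ 0.9865
After temperature sensor='normal': P(faulty) = 0.45·0.9865 / (0.45·0.9865 + 0.9·0.0135) ≈ 0.9733
After pressure gauge='in-range': P(faulty) = 0.35·0.9733 / (0.35·0.9733 + 0.5·0.0267) ≈ 0.9624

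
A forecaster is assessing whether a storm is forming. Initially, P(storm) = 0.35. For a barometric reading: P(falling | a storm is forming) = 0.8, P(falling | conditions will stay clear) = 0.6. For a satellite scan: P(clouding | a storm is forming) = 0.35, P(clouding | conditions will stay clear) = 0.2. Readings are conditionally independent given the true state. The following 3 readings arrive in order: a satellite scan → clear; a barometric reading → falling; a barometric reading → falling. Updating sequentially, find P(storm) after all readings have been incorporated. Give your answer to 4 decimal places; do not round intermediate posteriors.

After a satellite scan='clear': P(storm) = 0.65·0.3500 / (0.65·0.3500 + 0.8·0.6500) ≈ 0.3043
After a barometric reading='falling': P(storm) = 0.8·0.3043 / (0.8·0.3043 + 0.6·0.6957) ≈ 0.3684
After a barometric reading='falling': P(storm) = 0.8·0.3684 / (0.8·0.3684 + 0.6·0.6316) ≈ 0.4375

0.4375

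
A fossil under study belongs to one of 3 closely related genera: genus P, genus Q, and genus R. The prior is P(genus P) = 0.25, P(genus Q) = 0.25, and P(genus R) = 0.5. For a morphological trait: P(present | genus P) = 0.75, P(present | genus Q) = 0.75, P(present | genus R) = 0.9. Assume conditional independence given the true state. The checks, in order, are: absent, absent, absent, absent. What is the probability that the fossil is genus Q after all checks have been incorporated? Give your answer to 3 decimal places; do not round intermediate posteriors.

After 'absent': normaliser = 0.25·0.2500 + 0.25·0.2500 + 0.1·0.5000; P(genus P) ≈ 0.3571, P(genus Q) ≈ 0.3571, P(genus R) ≈ 0.2857
After 'absent': normaliser = 0.25·0.3571 + 0.25·0.3571 + 0.1·0.2857; P(genus P) ≈ 0.4310, P(genus Q) ≈ 0.4310, P(genus R) ≈ 0.1379
After 'absent': normaliser = 0.25·0.4310 + 0.25·0.4310 + 0.1·0.1379; P(genus P) ≈ 0.4699, P(genus Q) ≈ 0.4699, P(genus R) ≈ 0.0602
After 'absent': normaliser = 0.25·0.4699 + 0.25·0.4699 + 0.1·0.0602; P(genus P) ≈ 0.4875, P(genus Q) ≈ 0.4875, P(genus R) ≈ 0.0250

0.488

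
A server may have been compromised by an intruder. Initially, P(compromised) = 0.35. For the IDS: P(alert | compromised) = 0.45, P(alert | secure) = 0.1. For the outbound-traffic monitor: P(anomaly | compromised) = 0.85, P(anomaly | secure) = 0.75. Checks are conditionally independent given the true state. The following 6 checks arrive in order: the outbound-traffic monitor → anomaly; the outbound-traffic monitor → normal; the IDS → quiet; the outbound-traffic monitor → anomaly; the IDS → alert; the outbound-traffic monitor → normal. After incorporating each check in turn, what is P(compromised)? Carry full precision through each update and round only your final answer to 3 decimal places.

0.406

Each posterior becomes the prior for the next update.
After the outbound-traffic monitor='anomaly': P(compromised) = 0.85·0.3500 / (0.85·0.3500 + 0.75·0.6500) ≈ 0.3790
After the outbound-traffic monitor='normal': P(compromised) = 0.15·0.3790 / (0.15·0.3790 + 0.25·0.6210) ≈ 0.2680
After the IDS='quiet': P(compromised) = 0.55·0.2680 / (0.55·0.2680 + 0.9·0.7320) ≈ 0.1828
After the outbound-traffic monitor='anomaly': P(compromised) = 0.85·0.1828 / (0.85·0.1828 + 0.75·0.8172) ≈ 0.2023
After the IDS='alert': P(compromised) = 0.45·0.2023 / (0.45·0.2023 + 0.1·0.7977) ≈ 0.5330
After the outbound-traffic monitor='normal': P(compromised) = 0.15·0.5330 / (0.15·0.5330 + 0.25·0.4670) ≈ 0.4064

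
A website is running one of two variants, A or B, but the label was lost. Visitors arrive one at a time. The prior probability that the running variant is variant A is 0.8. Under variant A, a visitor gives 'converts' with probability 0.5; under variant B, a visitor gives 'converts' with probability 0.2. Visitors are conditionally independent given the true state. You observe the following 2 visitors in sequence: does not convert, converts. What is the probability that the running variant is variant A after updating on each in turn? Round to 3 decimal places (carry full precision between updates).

Apply Bayes' rule sequentially, carrying P(A) forward.
After 'does not convert': P(A) = 0.5·0.8000 / (0.5·0.8000 + 0.8·0.2000) ≈ 0.7143
After 'converts': P(A) = 0.5·0.7143 / (0.5·0.7143 + 0.2·0.2857) ≈ 0.8621

0.862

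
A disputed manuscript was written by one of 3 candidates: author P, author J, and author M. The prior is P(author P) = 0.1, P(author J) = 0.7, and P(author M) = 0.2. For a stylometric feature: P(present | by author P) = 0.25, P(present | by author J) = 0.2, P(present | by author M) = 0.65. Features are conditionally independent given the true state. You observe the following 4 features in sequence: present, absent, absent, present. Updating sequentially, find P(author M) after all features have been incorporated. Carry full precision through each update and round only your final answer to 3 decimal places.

Apply Bayes' rule sequentially, carrying P(author M) forward.
After 'present': normaliser = 0.25·0.1000 + 0.2·0.7000 + 0.65·0.2000; P(author P) ≈ 0.0847, P(author J) ≈ 0.4746, P(author M) ≈ 0.4407
After 'absent': normaliser = 0.75·0.0847 + 0.8·0.4746 + 0.35·0.4407; P(author P) ≈ 0.1064, P(author J) ≈ 0.6355, P(author M) ≈ 0.2582
After 'absent': normaliser = 0.75·0.1064 + 0.8·0.6355 + 0.35·0.2582; P(author P) ≈ 0.1176, P(author J) ≈ 0.7492, P(author M) ≈ 0.1332
After 'present': normaliser = 0.25·0.1176 + 0.2·0.7492 + 0.65·0.1332; P(author P) ≈ 0.1106, P(author J) ≈ 0.5638, P(author M) ≈ 0.3256

0.326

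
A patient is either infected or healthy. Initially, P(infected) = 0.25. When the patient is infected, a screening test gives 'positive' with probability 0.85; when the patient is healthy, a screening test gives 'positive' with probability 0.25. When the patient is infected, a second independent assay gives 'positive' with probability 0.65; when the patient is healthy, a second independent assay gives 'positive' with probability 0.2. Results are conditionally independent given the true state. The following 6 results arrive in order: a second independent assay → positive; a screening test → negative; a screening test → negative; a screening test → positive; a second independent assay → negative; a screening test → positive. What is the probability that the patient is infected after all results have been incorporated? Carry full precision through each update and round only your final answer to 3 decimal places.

After a second independent assay='positive': P(infected) = 0.65·0.2500 / (0.65·0.2500 + 0.2·0.7500) ≈ 0.5200
After a screening test='negative': P(infected) = 0.15·0.5200 / (0.15·0.5200 + 0.75·0.4800) ≈ 0.1781
After a screening test='negative': P(infected) = 0.15·0.1781 / (0.15·0.1781 + 0.75·0.8219) ≈ 0.0415
After a screening test='positive': P(infected) = 0.85·0.0415 / (0.85·0.0415 + 0.25·0.9585) ≈ 0.1284
After a second independent assay='negative': P(infected) = 0.35·0.1284 / (0.35·0.1284 + 0.8·0.8716) ≈ 0.0606
After a screening test='positive': P(infected) = 0.85·0.0606 / (0.85·0.0606 + 0.25·0.9394) ≈ 0.1798

0.180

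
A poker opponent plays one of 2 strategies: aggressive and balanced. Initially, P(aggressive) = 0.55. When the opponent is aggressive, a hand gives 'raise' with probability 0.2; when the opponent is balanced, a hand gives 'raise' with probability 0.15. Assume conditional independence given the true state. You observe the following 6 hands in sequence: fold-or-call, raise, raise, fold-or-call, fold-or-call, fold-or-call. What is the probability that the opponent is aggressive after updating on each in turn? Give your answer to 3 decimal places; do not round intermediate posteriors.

After 'fold-or-call': P(aggressive) = 0.8·0.5500 / (0.8·0.5500 + 0.85·0.4500) ≈ 0.5350
After 'raise': P(aggressive) = 0.2·0.5350 / (0.2·0.5350 + 0.15·0.4650) ≈ 0.6053
After 'raise': P(aggressive) = 0.2·0.6053 / (0.2·0.6053 + 0.15·0.3947) ≈ 0.6716
After 'fold-or-call': P(aggressive) = 0.8·0.6716 / (0.8·0.6716 + 0.85·0.3284) ≈ 0.6581
After 'fold-or-call': P(aggressive) = 0.8·0.6581 / (0.8·0.6581 + 0.85·0.3419) ≈ 0.6443
After 'fold-or-call': P(aggressive) = 0.8·0.6443 / (0.8·0.6443 + 0.85·0.3557) ≈ 0.6303

0.630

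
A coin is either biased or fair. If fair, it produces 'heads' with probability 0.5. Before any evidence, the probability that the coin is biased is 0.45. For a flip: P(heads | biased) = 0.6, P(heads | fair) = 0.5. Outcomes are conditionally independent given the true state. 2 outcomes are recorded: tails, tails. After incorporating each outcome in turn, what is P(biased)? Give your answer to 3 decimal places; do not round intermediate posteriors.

After 'tails': P(biased) = 0.4·0.4500 / (0.4·0.4500 + 0.5·0.5500) ≈ 0.3956
After 'tails': P(biased) = 0.4·0.3956 / (0.4·0.3956 + 0.5·0.6044) ≈ 0.3437

0.344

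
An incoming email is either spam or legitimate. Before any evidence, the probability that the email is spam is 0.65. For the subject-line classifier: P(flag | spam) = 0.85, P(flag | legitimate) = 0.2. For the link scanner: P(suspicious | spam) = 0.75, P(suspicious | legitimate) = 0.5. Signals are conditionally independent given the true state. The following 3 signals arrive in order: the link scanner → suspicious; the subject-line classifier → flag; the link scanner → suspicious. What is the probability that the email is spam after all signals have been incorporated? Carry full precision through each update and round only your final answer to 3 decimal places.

After the link scanner='suspicious': P(spam) = 0.75·0.6500 / (0.75·0.6500 + 0.5·0.3500) ≈ 0.7358
After the subject-line classifier='flag': P(spam) = 0.85·0.7358 / (0.85·0.7358 + 0.2·0.2642) ≈ 0.9221
After the link scanner='suspicious': P(spam) = 0.75·0.9221 / (0.75·0.9221 + 0.5·0.0779) ≈ 0.9467

0.947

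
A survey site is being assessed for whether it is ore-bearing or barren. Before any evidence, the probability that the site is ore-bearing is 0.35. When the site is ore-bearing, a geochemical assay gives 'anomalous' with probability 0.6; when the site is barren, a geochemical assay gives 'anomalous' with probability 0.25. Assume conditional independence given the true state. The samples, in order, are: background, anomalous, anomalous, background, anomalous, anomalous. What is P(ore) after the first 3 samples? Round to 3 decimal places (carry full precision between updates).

After 'background': P(ore) = 0.4·0.3500 / (0.4·0.3500 + 0.75·0.6500) ≈ 0.2231
After 'anomalous': P(ore) = 0.6·0.2231 / (0.6·0.2231 + 0.25·0.7769) ≈ 0.4080
After 'anomalous': P(ore) = 0.6·0.4080 / (0.6·0.4080 + 0.25·0.5920) ≈ 0.6232

0.623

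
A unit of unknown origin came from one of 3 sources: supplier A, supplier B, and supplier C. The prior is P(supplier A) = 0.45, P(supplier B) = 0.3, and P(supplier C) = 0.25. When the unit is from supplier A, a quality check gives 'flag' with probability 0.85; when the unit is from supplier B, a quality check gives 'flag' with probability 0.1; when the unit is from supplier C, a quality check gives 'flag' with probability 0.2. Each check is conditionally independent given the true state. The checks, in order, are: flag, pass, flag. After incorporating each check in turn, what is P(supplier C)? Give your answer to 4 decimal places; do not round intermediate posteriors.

0.1345

After 'flag': normaliser = 0.85·0.4500 + 0.1·0.3000 + 0.2·0.2500; P(supplier A) ≈ 0.8270, P(supplier B) ≈ 0.0649, P(supplier C) ≈ 0.1081
After 'pass': normaliser = 0.15·0.8270 + 0.9·0.0649 + 0.8·0.1081; P(supplier A) ≈ 0.4613, P(supplier B) ≈ 0.2171, P(supplier C) ≈ 0.3216
After 'flag': normaliser = 0.85·0.4613 + 0.1·0.2171 + 0.2·0.3216; P(supplier A) ≈ 0.8201, P(supplier B) ≈ 0.0454, P(supplier C) ≈ 0.1345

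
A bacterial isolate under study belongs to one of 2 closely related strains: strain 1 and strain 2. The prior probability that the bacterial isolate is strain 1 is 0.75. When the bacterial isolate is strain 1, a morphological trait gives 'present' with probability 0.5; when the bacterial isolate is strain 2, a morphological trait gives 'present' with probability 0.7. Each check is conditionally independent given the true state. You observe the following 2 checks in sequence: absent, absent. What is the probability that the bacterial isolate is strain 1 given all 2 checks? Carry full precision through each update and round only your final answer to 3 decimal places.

0.893

After 'absent': P(strain 1) = 0.5·0.7500 / (0.5·0.7500 + 0.3·0.2500) ≈ 0.8333
After 'absent': P(strain 1) = 0.5·0.8333 / (0.5·0.8333 + 0.3·0.1667) ≈ 0.8929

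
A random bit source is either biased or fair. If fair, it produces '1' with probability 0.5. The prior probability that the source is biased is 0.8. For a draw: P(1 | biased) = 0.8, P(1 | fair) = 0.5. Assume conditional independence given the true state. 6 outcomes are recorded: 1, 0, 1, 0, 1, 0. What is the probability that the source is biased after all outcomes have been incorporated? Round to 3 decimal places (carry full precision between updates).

After '1': P(biased) = 0.8·0.8000 / (0.8·0.8000 + 0.5·0.2000) ≈ 0.8649
After '0': P(biased) = 0.2·0.8649 / (0.2·0.8649 + 0.5·0.1351) ≈ 0.7191
After '1': P(biased) = 0.8·0.7191 / (0.8·0.7191 + 0.5·0.2809) ≈ 0.8038
After '0': P(biased) = 0.2·0.8038 / (0.2·0.8038 + 0.5·0.1962) ≈ 0.6210
After '1': P(biased) = 0.8·0.6210 / (0.8·0.6210 + 0.5·0.3790) ≈ 0.7239
After '0': P(biased) = 0.2·0.7239 / (0.2·0.7239 + 0.5·0.2761) ≈ 0.5119

0.512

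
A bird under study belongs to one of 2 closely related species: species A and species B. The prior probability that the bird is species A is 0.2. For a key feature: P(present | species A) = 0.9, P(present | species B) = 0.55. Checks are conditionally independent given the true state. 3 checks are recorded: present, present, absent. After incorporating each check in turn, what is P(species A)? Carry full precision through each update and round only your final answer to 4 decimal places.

Each posterior becomes the prior for the next update.
After 'present': P(species A) = 0.9·0.2000 / (0.9·0.2000 + 0.55·0.8000) ≈ 0.2903
After 'present': P(species A) = 0.9·0.2903 / (0.9·0.2903 + 0.55·0.7097) ≈ 0.4010
After 'absent': P(species A) = 0.1·0.4010 / (0.1·0.4010 + 0.45·0.5990) ≈ 0.1295

0.1295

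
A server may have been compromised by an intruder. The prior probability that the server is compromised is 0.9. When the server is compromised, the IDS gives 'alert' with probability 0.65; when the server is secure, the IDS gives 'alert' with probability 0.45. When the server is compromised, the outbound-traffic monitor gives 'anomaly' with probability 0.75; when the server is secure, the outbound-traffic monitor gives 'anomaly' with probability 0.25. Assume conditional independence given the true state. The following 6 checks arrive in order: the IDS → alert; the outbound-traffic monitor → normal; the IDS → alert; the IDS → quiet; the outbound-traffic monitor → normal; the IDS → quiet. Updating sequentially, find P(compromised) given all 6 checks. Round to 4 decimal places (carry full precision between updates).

After the IDS='alert': P(compromised) = 0.65·0.9000 / (0.65·0.9000 + 0.45·0.1000) ≈ 0.9286
After the outbound-traffic monitor='normal': P(compromised) = 0.25·0.9286 / (0.25·0.9286 + 0.75·0.0714) ≈ 0.8125
After the IDS='alert': P(compromised) = 0.65·0.8125 / (0.65·0.8125 + 0.45·0.1875) ≈ 0.8622
After the IDS='quiet': P(compromised) = 0.35·0.8622 / (0.35·0.8622 + 0.55·0.1378) ≈ 0.7993
After the outbound-traffic monitor='normal': P(compromised) = 0.25·0.7993 / (0.25·0.7993 + 0.75·0.2007) ≈ 0.5704
After the IDS='quiet': P(compromised) = 0.35·0.5704 / (0.35·0.5704 + 0.55·0.4296) ≈ 0.4580

0.4580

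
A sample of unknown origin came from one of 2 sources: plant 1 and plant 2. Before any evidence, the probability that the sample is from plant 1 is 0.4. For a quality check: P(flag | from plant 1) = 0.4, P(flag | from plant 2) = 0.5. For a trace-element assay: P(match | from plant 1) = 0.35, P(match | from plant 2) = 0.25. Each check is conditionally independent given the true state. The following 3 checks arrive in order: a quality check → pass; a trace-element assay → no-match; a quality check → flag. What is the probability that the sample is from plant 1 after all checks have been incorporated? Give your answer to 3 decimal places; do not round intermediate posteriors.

After a quality check='pass': P(plant 1) = 0.6·0.4000 / (0.6·0.4000 + 0.5·0.6000) ≈ 0.4444
After a trace-element assay='no-match': P(plant 1) = 0.65·0.4444 / (0.65·0.4444 + 0.75·0.5556) ≈ 0.4094
After a quality check='flag': P(plant 1) = 0.4·0.4094 / (0.4·0.4094 + 0.5·0.5906) ≈ 0.3568

0.357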